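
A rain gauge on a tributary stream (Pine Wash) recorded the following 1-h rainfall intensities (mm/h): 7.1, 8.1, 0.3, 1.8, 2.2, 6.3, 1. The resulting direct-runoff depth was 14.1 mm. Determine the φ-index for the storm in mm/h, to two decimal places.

Only the 3 blocks with intensity above φ contribute runoff: 7.1, 8.1, 6.3 mm/h.
Σ(I−φ)·Δt = d  ⇒  (7.1+8.1+6.3 − 3φ)·1 = 14.1
φ = (21.50 − 14.1/1) / 3 = 2.47 mm/h.

φ ≈ 2.47 mm/h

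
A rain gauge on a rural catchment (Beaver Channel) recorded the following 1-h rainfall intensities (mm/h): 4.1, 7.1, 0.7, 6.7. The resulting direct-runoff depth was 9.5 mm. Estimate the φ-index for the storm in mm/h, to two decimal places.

φ ≈ 2.80 mm/h

Only the 3 blocks with intensity above φ contribute runoff: 4.1, 7.1, 6.7 mm/h.
Σ(I−φ)·Δt = d  ⇒  (4.1+7.1+6.7 − 3φ)·1 = 9.5
φ = (17.90 − 9.5/1) / 3 = 2.80 mm/h.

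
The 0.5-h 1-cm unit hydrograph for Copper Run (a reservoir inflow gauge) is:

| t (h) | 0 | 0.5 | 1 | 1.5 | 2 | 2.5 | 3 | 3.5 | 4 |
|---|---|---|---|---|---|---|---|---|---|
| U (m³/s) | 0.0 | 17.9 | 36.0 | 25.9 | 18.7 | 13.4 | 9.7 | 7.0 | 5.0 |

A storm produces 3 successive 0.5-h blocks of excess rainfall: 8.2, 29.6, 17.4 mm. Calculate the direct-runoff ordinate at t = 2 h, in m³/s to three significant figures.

By discrete convolution, Q_j = Σ (P_i / 10 mm) · U_{j−i}.
At t = 2 h (j=4): Q = (8.2/10)·18.7 + (29.6/10)·25.9 + (17.4/10)·36.0 = 155 m³/s.

Q ≈ 155 m³/s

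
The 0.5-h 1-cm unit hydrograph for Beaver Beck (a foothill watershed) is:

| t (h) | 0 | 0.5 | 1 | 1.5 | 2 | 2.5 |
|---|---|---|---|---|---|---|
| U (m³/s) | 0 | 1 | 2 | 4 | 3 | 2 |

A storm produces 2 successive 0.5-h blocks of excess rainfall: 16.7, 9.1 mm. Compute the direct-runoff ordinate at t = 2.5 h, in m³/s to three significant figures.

Q ≈ 6.07 m³/s

By discrete convolution, Q_j = Σ (P_i / 10 mm) · U_{j−i}.
At t = 2.5 h (j=5): Q = (16.7/10)·2 + (9.1/10)·3 = 6.07 m³/s.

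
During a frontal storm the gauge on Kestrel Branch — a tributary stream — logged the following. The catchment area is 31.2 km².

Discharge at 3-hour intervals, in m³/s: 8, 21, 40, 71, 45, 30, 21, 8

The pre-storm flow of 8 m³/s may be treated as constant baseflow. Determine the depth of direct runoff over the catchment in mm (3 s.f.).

Direct runoff: 0.0, 13.0, 32.0, 63.0, 37.0, 22.0, 13.0, 0.0 m³/s; ΣQ_DR = 180.0 m³/s.
V = ΣQ_DR · Δt = 180.0 × 10800 s = 1.944 × 10^6 m³.
Over A = 31.2 km², depth = V / A = 62.3 mm.

d ≈ 62.3 mm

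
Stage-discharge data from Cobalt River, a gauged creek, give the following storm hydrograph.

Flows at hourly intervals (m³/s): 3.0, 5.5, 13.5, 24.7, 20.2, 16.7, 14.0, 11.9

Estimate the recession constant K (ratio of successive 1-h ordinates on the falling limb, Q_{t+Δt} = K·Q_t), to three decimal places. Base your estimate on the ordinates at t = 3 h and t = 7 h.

K ≈ 0.833

Using the recession-limb readings at t = 3 h and t = 7 h: Q falls from 24.7 to 11.9 m³/s over 4 intervals.
K = (Q₂/Q₁)^(1/4) = (11.9/24.7)^(1/4) = 0.833.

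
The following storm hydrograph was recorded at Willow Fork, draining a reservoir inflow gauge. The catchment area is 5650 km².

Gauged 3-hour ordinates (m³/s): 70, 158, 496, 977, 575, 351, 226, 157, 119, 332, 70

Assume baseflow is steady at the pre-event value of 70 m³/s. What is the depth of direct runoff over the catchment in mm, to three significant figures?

Direct runoff: 0.0, 88.0, 426.0, 907.0, 505.0, 281.0, 156.0, 87.0, 49.0, 262.0, 0.0 m³/s; ΣQ_DR = 2761 m³/s.
V = ΣQ_DR · Δt = 2761 × 10800 s = 2.982 × 10^7 m³.
Over A = 5650 km², depth = V / A = 5.28 mm.

d ≈ 5.28 mm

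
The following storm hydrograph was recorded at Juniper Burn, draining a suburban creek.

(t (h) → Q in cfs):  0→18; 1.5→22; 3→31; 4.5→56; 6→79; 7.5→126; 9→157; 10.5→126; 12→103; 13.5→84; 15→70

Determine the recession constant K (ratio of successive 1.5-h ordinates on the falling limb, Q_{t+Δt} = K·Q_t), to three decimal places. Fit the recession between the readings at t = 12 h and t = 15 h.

Using the recession-limb readings at t = 12 h and t = 15 h: Q falls from 103 to 70 cfs over 2 intervals.
K = (Q₂/Q₁)^(1/2) = (70/103)^(1/2) = 0.824.

K ≈ 0.824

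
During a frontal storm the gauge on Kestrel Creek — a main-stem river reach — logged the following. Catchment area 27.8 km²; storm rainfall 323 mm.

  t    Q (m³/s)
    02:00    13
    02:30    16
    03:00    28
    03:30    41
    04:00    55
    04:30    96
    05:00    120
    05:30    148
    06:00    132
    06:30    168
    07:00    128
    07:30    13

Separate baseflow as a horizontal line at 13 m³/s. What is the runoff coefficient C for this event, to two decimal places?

ΣQ_DR = 802.0 m³/s; V = ΣQ_DR·Δt = 1.444 × 10^6 m³.
Runoff depth d = V / A = 51.93 mm.
C = d / P = 51.93 / 323 = 0.16.

C ≈ 0.16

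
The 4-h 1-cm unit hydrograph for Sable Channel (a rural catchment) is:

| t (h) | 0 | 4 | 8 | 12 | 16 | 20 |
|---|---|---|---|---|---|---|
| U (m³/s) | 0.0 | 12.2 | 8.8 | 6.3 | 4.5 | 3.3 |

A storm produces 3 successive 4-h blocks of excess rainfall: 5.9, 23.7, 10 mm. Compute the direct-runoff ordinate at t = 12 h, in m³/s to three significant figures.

By discrete convolution, Q_j = Σ (P_i / 10 mm) · U_{j−i}.
At t = 12 h (j=3): Q = (5.9/10)·6.3 + (23.7/10)·8.8 + (10/10)·12.2 = 36.8 m³/s.

Q ≈ 36.8 m³/s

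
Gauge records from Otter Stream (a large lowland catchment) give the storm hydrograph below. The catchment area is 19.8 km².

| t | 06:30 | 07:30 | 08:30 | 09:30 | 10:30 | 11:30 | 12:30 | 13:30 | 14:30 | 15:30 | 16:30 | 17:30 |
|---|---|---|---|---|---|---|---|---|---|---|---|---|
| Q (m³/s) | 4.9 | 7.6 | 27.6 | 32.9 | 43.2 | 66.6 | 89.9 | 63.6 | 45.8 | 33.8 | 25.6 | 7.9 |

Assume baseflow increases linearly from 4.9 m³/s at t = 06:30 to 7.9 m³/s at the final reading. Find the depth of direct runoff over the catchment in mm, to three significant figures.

Direct runoff: 0.00, 2.43, 22.15, 27.18, 37.21, 60.34, 83.36, 56.79, 38.72, 26.45, 17.97, 0.00 m³/s; ΣQ_DR = 372.6 m³/s.
V = ΣQ_DR · Δt = 372.6 × 3600 s = 1.341 × 10^6 m³.
Over A = 19.8 km², depth = V / A = 67.7 mm.

d ≈ 67.7 mm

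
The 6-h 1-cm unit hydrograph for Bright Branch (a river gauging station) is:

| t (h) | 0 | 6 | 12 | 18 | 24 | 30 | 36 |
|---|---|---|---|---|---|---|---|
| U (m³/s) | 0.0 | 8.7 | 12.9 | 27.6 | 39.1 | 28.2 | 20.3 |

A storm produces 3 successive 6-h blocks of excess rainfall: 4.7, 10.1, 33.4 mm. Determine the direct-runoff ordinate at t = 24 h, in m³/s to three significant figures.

By discrete convolution, Q_j = Σ (P_i / 10 mm) · U_{j−i}.
At t = 24 h (j=4): Q = (4.7/10)·39.1 + (10.1/10)·27.6 + (33.4/10)·12.9 = 89.3 m³/s.

Q ≈ 89.3 m³/s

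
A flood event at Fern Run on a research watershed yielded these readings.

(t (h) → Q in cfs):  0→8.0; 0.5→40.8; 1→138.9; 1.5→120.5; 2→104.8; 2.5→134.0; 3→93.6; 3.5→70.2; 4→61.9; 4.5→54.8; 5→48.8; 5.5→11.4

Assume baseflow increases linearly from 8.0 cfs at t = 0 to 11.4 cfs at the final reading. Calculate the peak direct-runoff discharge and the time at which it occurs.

Subtracting baseflow gives direct-runoff ordinates: 0.00, 32.49, 130.28, 111.57, 95.56, 124.45, 83.75, 60.04, 51.43, 44.02, 37.71, 0.00 cfs.
The maximum is 130.28 cfs, occurring at the reading for t = 1 h.

Q_p = 130.28 cfs at t = 1 h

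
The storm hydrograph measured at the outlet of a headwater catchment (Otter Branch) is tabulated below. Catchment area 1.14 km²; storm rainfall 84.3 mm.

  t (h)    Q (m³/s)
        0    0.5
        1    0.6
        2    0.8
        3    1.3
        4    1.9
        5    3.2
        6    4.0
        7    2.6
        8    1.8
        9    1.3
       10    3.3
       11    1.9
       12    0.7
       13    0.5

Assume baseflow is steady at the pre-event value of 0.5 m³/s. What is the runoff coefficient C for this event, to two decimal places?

ΣQ_DR = 17.40 m³/s; V = ΣQ_DR·Δt = 62640 m³.
Runoff depth d = V / A = 54.95 mm.
C = d / P = 54.95 / 84.3 = 0.65.

C ≈ 0.65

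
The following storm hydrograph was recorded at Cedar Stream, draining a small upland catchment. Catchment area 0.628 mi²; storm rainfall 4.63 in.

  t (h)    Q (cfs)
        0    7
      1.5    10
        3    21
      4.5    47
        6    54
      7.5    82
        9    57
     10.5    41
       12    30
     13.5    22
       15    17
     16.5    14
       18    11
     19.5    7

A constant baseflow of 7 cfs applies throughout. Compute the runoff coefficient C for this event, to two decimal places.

ΣQ_DR = 322.0 cfs; V = ΣQ_DR·Δt = 1.739 × 10^6 ft³.
Runoff depth d = V / A = 1.192 in.
C = d / P = 1.192 / 4.63 = 0.26.

C ≈ 0.26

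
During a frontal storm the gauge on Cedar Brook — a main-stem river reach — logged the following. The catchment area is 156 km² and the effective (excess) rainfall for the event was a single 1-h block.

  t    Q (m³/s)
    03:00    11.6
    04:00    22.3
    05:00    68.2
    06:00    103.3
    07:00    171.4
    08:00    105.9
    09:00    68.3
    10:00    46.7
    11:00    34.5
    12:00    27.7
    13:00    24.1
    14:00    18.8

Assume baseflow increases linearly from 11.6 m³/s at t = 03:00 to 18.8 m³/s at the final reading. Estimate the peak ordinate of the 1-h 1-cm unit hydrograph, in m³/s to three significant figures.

Direct runoff: 0.00, 10.05, 55.29, 89.74, 157.18, 91.03, 52.77, 30.52, 17.66, 10.21, 5.95, 0.00 m³/s; ΣQ_DR = 520.4 m³/s, peak = 157.18 m³/s.
Runoff depth d = ΣQ_DR·Δt / A = 520.4 × 3600 / (156 km²) = 12.01 mm.
The 1-cm UH is the DRH scaled by (10 mm)/d, so U_p = 157.18 × 10/12.01 = 131 m³/s.

U_p ≈ 131 m³/s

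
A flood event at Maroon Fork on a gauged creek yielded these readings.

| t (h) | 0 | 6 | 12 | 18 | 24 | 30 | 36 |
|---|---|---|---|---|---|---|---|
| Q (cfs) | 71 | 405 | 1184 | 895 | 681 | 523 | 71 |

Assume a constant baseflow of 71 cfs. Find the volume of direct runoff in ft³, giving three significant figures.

V ≈ 7.20 × 10^7 ft³

Direct-runoff ordinates (Q − Q_b): 0.0, 334.0, 1113.0, 824.0, 610.0, 452.0, 0.0 cfs.
ΣQ_DR = 3333 cfs.
With Δt = 6 h = 21600 s, V = ΣQ_DR · Δt = 3333 × 21600 = 7.20 × 10^7 ft³.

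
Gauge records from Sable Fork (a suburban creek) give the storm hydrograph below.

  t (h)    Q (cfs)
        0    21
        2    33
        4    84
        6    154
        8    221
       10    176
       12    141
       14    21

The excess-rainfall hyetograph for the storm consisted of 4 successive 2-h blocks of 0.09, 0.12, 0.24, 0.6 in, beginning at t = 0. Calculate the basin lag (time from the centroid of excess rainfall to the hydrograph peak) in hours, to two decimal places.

t_L ≈ 2.43 h

Centroid of excess rainfall: t_c = Σ P_i·t̄_i / ΣP_i = 5.5714 h (block centres at 1, 3, 5, 7 h).
Hydrograph peak occurs at t = 8 h, so basin lag t_L = 8 − 5.5714 = 2.43 h.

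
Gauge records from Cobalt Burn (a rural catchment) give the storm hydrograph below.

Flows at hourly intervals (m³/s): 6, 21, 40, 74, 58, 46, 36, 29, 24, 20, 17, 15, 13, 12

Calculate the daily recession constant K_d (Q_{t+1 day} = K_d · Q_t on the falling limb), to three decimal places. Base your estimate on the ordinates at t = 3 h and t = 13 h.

K_d ≈ 0.013

Between t = 3 h and t = 13 h the flow falls from 74 to 12 m³/s over 10×1 h = 10 h.
Per-interval ratio K = (12/74)^(1/10) = 0.8337; K_d = K^(24/1) = 0.013.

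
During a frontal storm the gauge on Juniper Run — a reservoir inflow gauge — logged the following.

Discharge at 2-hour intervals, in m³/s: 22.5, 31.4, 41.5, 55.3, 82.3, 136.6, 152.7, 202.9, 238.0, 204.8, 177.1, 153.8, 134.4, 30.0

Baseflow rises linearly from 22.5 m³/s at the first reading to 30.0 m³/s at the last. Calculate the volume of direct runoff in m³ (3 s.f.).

Direct-runoff ordinates (Q − Q_b): 0.00, 8.32, 17.85, 31.07, 57.49, 111.22, 126.74, 176.36, 210.88, 177.11, 148.83, 124.95, 104.98, 0.00 m³/s.
ΣQ_DR = 1296 m³/s.
With Δt = 2 h = 7200 s, V = ΣQ_DR · Δt = 1296 × 7200 = 9.33 × 10^6 m³.

V ≈ 9.33 × 10^6 m³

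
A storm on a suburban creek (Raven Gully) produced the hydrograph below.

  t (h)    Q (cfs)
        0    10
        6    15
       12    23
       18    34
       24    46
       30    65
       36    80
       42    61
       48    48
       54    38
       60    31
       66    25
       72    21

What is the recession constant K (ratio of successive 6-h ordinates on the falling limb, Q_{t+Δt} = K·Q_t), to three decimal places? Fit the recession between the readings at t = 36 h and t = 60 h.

Using the recession-limb readings at t = 36 h and t = 60 h: Q falls from 80 to 31 cfs over 4 intervals.
K = (Q₂/Q₁)^(1/4) = (31/80)^(1/4) = 0.789.

K ≈ 0.789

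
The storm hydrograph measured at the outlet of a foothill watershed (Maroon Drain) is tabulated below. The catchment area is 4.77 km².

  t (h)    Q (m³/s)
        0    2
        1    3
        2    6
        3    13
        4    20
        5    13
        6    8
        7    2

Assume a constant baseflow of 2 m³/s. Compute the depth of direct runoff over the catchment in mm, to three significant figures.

d ≈ 38.5 mm

Direct runoff: 0.0, 1.0, 4.0, 11.0, 18.0, 11.0, 6.0, 0.0 m³/s; ΣQ_DR = 51.00 m³/s.
V = ΣQ_DR · Δt = 51.00 × 3600 s = 1.836 × 10^5 m³.
Over A = 4.77 km², depth = V / A = 38.5 mm.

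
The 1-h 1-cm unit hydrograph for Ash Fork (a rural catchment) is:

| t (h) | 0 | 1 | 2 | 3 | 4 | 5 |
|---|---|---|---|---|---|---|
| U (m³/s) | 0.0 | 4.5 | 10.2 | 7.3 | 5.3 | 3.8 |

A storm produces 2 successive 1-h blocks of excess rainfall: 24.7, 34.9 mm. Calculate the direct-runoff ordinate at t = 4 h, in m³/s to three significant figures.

By discrete convolution, Q_j = Σ (P_i / 10 mm) · U_{j−i}.
At t = 4 h (j=4): Q = (24.7/10)·5.3 + (34.9/10)·7.3 = 38.6 m³/s.

Q ≈ 38.6 m³/s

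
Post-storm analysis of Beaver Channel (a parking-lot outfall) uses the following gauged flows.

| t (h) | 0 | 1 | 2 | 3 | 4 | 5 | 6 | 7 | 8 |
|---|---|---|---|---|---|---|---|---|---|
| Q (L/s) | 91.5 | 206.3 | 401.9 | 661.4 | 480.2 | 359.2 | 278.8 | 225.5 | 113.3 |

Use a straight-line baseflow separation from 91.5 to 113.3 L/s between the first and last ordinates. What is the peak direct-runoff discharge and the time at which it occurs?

Subtracting baseflow gives direct-runoff ordinates: 0.00, 112.08, 304.95, 561.73, 377.80, 254.07, 170.95, 114.92, 0.00 L/s.
The maximum is 561.73 L/s, occurring at the reading for t = 3 h.

Q_p = 561.73 L/s at t = 3 h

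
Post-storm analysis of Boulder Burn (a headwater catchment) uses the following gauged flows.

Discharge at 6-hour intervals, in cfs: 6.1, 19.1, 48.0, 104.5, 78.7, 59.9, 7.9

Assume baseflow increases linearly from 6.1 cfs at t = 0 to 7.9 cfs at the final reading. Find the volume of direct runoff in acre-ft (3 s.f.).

Direct-runoff ordinates (Q − Q_b): 0.00, 12.70, 41.30, 97.50, 71.40, 52.30, 0.00 cfs.
ΣQ_DR = 275.2 cfs.
With Δt = 6 h = 21600 s, V = ΣQ_DR · Δt = 275.2 × 21600 = 5.94 × 10^6 ft³ = 136 acre-ft.

V ≈ 136 acre-ft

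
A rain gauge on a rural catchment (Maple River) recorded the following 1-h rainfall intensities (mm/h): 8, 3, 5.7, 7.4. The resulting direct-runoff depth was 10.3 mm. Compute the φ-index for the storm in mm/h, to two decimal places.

φ ≈ 3.60 mm/h

Only the 3 blocks with intensity above φ contribute runoff: 8, 5.7, 7.4 mm/h.
Σ(I−φ)·Δt = d  ⇒  (8+5.7+7.4 − 3φ)·1 = 10.3
φ = (21.10 − 10.3/1) / 3 = 3.60 mm/h.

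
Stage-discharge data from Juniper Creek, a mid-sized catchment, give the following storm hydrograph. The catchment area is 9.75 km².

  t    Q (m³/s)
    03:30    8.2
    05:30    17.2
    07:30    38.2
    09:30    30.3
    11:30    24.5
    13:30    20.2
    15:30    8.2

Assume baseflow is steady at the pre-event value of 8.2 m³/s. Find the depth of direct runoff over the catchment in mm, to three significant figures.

Direct runoff: 0.0, 9.0, 30.0, 22.1, 16.3, 12.0, 0.0 m³/s; ΣQ_DR = 89.40 m³/s.
V = ΣQ_DR · Δt = 89.40 × 7200 s = 6.437 × 10^5 m³.
Over A = 9.75 km², depth = V / A = 66.0 mm.

d ≈ 66.0 mm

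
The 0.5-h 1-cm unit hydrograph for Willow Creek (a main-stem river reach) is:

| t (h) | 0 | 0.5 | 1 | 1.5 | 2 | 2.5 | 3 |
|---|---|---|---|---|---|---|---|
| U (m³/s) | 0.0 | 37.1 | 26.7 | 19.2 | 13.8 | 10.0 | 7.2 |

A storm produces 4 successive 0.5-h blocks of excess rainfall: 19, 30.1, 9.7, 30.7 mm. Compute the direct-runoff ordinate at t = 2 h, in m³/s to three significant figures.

Q ≈ 224 m³/s

By discrete convolution, Q_j = Σ (P_i / 10 mm) · U_{j−i}.
At t = 2 h (j=4): Q = (19/10)·13.8 + (30.1/10)·19.2 + (9.7/10)·26.7 + (30.7/10)·37.1 = 224 m³/s.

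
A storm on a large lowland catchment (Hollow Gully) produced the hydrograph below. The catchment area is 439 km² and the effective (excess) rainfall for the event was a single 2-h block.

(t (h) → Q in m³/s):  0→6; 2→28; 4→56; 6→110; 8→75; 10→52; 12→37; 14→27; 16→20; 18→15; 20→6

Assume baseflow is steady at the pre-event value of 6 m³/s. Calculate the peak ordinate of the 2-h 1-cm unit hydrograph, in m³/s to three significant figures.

U_p ≈ 173 m³/s

Direct runoff: 0.0, 22.0, 50.0, 104.0, 69.0, 46.0, 31.0, 21.0, 14.0, 9.0, 0.0 m³/s; ΣQ_DR = 366.0 m³/s, peak = 104.0 m³/s.
Runoff depth d = ΣQ_DR·Δt / A = 366.0 × 7200 / (439 km²) = 6.003 mm.
The 1-cm UH is the DRH scaled by (10 mm)/d, so U_p = 104.0 × 10/6.003 = 173 m³/s.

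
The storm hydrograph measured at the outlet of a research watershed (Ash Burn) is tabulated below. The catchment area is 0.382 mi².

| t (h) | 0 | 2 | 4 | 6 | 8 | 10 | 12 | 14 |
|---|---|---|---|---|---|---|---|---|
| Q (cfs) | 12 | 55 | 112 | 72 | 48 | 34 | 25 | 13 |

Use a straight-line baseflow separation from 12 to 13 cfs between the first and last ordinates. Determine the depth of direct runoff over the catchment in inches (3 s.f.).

Direct runoff: 0.00, 42.86, 99.71, 59.57, 35.43, 21.29, 12.14, 0.00 cfs; ΣQ_DR = 271.0 cfs.
V = ΣQ_DR · Δt = 271.0 × 7200 s = 1.951 × 10^6 ft³.
Over A = 0.382 mi², depth = V / A = 2.20 in.

d ≈ 2.20 in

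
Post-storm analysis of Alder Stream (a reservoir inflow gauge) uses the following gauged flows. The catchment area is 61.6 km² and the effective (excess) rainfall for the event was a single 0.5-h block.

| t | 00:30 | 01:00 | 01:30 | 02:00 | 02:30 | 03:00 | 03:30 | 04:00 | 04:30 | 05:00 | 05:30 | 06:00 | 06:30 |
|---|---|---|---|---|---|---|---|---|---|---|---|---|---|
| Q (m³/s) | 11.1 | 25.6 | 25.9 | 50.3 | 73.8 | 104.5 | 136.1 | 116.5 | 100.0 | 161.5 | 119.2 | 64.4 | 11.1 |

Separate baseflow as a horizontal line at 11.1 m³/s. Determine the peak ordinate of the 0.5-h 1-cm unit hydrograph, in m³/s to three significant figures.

U_p ≈ 60.1 m³/s

Direct runoff: 0.0, 14.5, 14.8, 39.2, 62.7, 93.4, 125.0, 105.4, 88.9, 150.4, 108.1, 53.3, 0.0 m³/s; ΣQ_DR = 855.7 m³/s, peak = 150.4 m³/s.
Runoff depth d = ΣQ_DR·Δt / A = 855.7 × 1800 / (61.6 km²) = 25.00 mm.
The 1-cm UH is the DRH scaled by (10 mm)/d, so U_p = 150.4 × 10/25.00 = 60.1 m³/s.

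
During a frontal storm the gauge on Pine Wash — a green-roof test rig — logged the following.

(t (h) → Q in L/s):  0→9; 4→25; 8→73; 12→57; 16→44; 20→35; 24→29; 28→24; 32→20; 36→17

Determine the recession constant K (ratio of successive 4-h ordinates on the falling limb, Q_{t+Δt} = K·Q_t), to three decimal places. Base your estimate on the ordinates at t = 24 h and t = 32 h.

K ≈ 0.830

Using the recession-limb readings at t = 24 h and t = 32 h: Q falls from 29 to 20 L/s over 2 intervals.
K = (Q₂/Q₁)^(1/2) = (20/29)^(1/2) = 0.830.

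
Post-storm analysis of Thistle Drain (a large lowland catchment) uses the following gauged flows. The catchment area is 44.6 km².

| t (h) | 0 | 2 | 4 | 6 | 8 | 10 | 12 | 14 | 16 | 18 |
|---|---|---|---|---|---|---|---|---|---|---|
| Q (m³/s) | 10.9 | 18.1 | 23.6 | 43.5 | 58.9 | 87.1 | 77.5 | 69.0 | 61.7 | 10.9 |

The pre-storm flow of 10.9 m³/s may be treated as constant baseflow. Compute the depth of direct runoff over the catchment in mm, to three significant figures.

Direct runoff: 0.0, 7.2, 12.7, 32.6, 48.0, 76.2, 66.6, 58.1, 50.8, 0.0 m³/s; ΣQ_DR = 352.2 m³/s.
V = ΣQ_DR · Δt = 352.2 × 7200 s = 2.536 × 10^6 m³.
Over A = 44.6 km², depth = V / A = 56.9 mm.

d ≈ 56.9 mm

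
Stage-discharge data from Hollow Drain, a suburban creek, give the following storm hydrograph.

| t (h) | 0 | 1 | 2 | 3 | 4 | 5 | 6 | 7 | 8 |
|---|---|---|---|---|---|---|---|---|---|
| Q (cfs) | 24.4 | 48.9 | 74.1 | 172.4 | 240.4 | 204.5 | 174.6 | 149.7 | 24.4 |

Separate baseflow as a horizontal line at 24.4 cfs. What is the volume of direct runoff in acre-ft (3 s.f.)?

Direct-runoff ordinates (Q − Q_b): 0.0, 24.5, 49.7, 148.0, 216.0, 180.1, 150.2, 125.3, 0.0 cfs.
ΣQ_DR = 893.8 cfs.
With Δt = 1 h = 3600 s, V = ΣQ_DR · Δt = 893.8 × 3600 = 3.22 × 10^6 ft³ = 73.9 acre-ft.

V ≈ 73.9 acre-ft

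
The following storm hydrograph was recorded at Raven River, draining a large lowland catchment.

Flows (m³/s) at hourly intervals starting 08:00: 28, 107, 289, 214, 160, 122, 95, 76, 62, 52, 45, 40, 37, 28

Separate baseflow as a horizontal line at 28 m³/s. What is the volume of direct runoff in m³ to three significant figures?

V ≈ 3.47 × 10^6 m³

Direct-runoff ordinates (Q − Q_b): 0.0, 79.0, 261.0, 186.0, 132.0, 94.0, 67.0, 48.0, 34.0, 24.0, 17.0, 12.0, 9.0, 0.0 m³/s.
ΣQ_DR = 963.0 m³/s.
With Δt = 1 h = 3600 s, V = ΣQ_DR · Δt = 963.0 × 3600 = 3.47 × 10^6 m³.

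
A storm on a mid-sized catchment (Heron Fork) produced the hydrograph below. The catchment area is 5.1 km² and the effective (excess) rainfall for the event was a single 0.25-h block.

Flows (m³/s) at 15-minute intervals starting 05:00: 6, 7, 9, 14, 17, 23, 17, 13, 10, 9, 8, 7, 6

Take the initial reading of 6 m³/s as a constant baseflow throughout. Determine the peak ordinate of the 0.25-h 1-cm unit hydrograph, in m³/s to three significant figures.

U_p ≈ 14.2 m³/s

Direct runoff: 0.0, 1.0, 3.0, 8.0, 11.0, 17.0, 11.0, 7.0, 4.0, 3.0, 2.0, 1.0, 0.0 m³/s; ΣQ_DR = 68.00 m³/s, peak = 17.0 m³/s.
Runoff depth d = ΣQ_DR·Δt / A = 68.00 × 900 / (5.1 km²) = 12.00 mm.
The 1-cm UH is the DRH scaled by (10 mm)/d, so U_p = 17.0 × 10/12.00 = 14.2 m³/s.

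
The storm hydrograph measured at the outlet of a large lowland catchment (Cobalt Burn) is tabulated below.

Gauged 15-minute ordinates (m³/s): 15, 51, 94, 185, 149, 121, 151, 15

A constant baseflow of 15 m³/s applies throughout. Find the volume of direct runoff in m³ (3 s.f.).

V ≈ 5.95 × 10^5 m³

Direct-runoff ordinates (Q − Q_b): 0.0, 36.0, 79.0, 170.0, 134.0, 106.0, 136.0, 0.0 m³/s.
ΣQ_DR = 661.0 m³/s.
With Δt = 0.25 h = 900 s, V = ΣQ_DR · Δt = 661.0 × 900 = 5.95 × 10^5 m³.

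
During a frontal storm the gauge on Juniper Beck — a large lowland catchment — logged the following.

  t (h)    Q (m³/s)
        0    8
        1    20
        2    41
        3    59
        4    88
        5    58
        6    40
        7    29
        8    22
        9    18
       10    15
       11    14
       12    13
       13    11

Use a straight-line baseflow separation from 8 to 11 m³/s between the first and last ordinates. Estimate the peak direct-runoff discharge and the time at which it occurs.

Subtracting baseflow gives direct-runoff ordinates: 0.00, 11.77, 32.54, 50.31, 79.08, 48.85, 30.62, 19.38, 12.15, 7.92, 4.69, 3.46, 2.23, 0.00 m³/s.
The maximum is 79.08 m³/s, occurring at the reading for t = 4 h.

Q_p = 79.08 m³/s at t = 4 h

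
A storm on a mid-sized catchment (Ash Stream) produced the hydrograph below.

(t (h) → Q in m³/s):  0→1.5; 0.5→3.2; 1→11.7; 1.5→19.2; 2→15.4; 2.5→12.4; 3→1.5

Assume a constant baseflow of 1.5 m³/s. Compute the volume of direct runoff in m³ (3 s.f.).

V ≈ 97900 m³

Direct-runoff ordinates (Q − Q_b): 0.0, 1.7, 10.2, 17.7, 13.9, 10.9, 0.0 m³/s.
ΣQ_DR = 54.40 m³/s.
With Δt = 0.5 h = 1800 s, V = ΣQ_DR · Δt = 54.40 × 1800 = 97900 m³.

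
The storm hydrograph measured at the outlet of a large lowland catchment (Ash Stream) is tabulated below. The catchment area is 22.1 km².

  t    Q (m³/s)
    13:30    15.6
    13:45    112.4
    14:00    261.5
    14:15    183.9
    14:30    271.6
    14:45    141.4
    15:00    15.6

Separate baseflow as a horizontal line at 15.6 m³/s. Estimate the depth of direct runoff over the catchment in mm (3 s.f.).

Direct runoff: 0.0, 96.8, 245.9, 168.3, 256.0, 125.8, 0.0 m³/s; ΣQ_DR = 892.8 m³/s.
V = ΣQ_DR · Δt = 892.8 × 900 s = 8.035 × 10^5 m³.
Over A = 22.1 km², depth = V / A = 36.4 mm.

d ≈ 36.4 mm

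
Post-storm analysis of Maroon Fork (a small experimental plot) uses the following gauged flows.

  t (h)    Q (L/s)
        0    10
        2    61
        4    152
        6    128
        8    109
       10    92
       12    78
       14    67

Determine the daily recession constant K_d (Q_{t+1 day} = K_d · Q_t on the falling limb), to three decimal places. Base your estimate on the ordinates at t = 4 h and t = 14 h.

Between t = 4 h and t = 14 h the flow falls from 152 to 67 L/s over 5×2 h = 10 h.
Per-interval ratio K = (67/152)^(1/5) = 0.8489; K_d = K^(24/2) = 0.140.

K_d ≈ 0.140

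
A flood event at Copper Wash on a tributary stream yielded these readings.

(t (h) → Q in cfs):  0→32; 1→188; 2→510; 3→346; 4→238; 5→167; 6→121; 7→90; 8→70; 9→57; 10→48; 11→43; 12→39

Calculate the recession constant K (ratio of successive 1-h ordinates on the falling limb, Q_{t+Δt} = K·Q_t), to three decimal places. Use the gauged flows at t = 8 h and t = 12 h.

K ≈ 0.864

Using the recession-limb readings at t = 8 h and t = 12 h: Q falls from 70 to 39 cfs over 4 intervals.
K = (Q₂/Q₁)^(1/4) = (39/70)^(1/4) = 0.864.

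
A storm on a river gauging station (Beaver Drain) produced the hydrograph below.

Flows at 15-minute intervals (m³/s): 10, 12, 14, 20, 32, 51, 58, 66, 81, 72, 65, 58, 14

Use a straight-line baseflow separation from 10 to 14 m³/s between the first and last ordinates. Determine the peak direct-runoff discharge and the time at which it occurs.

Subtracting baseflow gives direct-runoff ordinates: 0.00, 1.67, 3.33, 9.00, 20.67, 39.33, 46.00, 53.67, 68.33, 59.00, 51.67, 44.33, 0.00 m³/s.
The maximum is 68.33 m³/s, occurring at the reading for t = 2 h.

Q_p = 68.33 m³/s at t = 2 h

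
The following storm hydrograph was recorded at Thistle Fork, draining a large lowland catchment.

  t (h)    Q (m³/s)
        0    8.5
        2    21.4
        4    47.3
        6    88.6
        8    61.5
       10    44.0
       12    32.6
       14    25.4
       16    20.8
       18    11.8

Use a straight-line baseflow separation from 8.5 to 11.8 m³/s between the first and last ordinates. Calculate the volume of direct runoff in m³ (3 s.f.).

Direct-runoff ordinates (Q − Q_b): 0.00, 12.53, 38.07, 79.00, 51.53, 33.67, 21.90, 14.33, 9.37, 0.00 m³/s.
ΣQ_DR = 260.4 m³/s.
With Δt = 2 h = 7200 s, V = ΣQ_DR · Δt = 260.4 × 7200 = 1.87 × 10^6 m³.

V ≈ 1.87 × 10^6 m³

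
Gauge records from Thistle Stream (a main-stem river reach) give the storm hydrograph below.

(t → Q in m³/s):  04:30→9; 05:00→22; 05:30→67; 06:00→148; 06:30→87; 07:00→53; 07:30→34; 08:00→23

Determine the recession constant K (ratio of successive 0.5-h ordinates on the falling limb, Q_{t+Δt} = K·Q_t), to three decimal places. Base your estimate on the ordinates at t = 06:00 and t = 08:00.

Using the recession-limb readings at t = 06:00 and t = 08:00: Q falls from 148 to 23 m³/s over 4 intervals.
K = (Q₂/Q₁)^(1/4) = (23/148)^(1/4) = 0.628.

K ≈ 0.628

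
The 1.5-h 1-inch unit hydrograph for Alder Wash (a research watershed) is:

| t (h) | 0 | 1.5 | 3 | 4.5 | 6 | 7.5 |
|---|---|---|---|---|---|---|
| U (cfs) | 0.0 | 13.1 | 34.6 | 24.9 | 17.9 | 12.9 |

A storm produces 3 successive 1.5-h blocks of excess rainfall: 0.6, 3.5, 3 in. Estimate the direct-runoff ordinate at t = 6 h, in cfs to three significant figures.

Q ≈ 202 cfs

By discrete convolution, Q_j = Σ (P_i / 1 in) · U_{j−i}.
At t = 6 h (j=4): Q = (0.6/1)·17.9 + (3.5/1)·24.9 + (3/1)·34.6 = 202 cfs.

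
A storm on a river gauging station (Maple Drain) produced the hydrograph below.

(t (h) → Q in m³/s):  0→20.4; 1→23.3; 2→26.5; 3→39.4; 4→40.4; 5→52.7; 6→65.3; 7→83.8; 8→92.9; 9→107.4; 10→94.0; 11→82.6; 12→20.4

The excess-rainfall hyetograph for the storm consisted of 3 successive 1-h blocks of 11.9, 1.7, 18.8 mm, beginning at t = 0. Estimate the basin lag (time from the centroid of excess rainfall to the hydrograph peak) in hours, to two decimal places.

t_L ≈ 7.29 h

Centroid of excess rainfall: t_c = Σ P_i·t̄_i / ΣP_i = 1.7130 h (block centres at 0.5, 1.5, 2.5 h).
Hydrograph peak occurs at t = 9 h, so basin lag t_L = 9 − 1.7130 = 7.29 h.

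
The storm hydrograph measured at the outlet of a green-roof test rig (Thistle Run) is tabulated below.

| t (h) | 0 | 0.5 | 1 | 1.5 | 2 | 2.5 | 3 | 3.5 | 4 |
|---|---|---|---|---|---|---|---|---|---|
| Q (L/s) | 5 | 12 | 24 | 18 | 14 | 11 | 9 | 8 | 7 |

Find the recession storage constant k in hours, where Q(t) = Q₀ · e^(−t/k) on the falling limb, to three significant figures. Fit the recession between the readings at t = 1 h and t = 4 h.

On the falling limb, Q drops from 24 to 7 L/s between t = 1 h and t = 4 h (Δt = 3 h).
k = −Δt / ln(Q₂/Q₁) = −3 / ln(7/24) = 2.43 h.

k ≈ 2.43 h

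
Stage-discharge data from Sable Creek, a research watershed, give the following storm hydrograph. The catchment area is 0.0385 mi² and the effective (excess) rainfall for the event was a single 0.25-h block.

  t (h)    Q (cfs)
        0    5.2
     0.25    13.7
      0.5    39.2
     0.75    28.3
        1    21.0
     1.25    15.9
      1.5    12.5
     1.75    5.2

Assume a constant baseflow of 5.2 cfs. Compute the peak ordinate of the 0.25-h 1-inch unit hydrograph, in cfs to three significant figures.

Direct runoff: 0.0, 8.5, 34.0, 23.1, 15.8, 10.7, 7.3, 0.0 cfs; ΣQ_DR = 99.40 cfs, peak = 34.0 cfs.
Runoff depth d = ΣQ_DR·Δt / A = 99.40 × 900 / (0.0385 mi²) = 1.000 in.
The 1-inch UH is the DRH scaled by (1 in)/d, so U_p = 34.0 × 1/1.000 = 34.0 cfs.

U_p ≈ 34.0 cfs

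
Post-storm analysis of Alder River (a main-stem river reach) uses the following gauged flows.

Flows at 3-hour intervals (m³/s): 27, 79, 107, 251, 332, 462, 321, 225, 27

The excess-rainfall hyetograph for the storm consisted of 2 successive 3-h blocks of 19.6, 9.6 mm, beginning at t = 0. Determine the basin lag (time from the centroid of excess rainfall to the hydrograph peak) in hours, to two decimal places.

t_L ≈ 12.51 h

Centroid of excess rainfall: t_c = Σ P_i·t̄_i / ΣP_i = 2.4863 h (block centres at 1.5, 4.5 h).
Hydrograph peak occurs at t = 15 h, so basin lag t_L = 15 − 2.4863 = 12.51 h.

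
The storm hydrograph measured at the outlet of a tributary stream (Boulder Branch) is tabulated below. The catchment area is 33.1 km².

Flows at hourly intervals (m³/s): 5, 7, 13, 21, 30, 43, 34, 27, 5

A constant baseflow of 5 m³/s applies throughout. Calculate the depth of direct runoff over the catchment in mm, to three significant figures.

d ≈ 15.2 mm

Direct runoff: 0.0, 2.0, 8.0, 16.0, 25.0, 38.0, 29.0, 22.0, 0.0 m³/s; ΣQ_DR = 140.0 m³/s.
V = ΣQ_DR · Δt = 140.0 × 3600 s = 5.040 × 10^5 m³.
Over A = 33.1 km², depth = V / A = 15.2 mm.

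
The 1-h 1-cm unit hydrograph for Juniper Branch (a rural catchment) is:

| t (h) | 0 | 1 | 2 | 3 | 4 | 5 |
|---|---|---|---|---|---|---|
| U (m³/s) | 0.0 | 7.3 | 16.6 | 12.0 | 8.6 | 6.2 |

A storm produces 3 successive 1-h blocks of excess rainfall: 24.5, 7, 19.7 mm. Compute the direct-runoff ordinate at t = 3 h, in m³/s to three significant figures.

By discrete convolution, Q_j = Σ (P_i / 10 mm) · U_{j−i}.
At t = 3 h (j=3): Q = (24.5/10)·12.0 + (7/10)·16.6 + (19.7/10)·7.3 = 55.4 m³/s.

Q ≈ 55.4 m³/s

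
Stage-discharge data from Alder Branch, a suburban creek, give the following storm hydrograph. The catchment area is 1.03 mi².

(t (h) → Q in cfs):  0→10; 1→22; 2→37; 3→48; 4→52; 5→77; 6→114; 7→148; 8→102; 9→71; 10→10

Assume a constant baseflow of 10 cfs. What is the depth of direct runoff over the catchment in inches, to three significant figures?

Direct runoff: 0.0, 12.0, 27.0, 38.0, 42.0, 67.0, 104.0, 138.0, 92.0, 61.0, 0.0 cfs; ΣQ_DR = 581.0 cfs.
V = ΣQ_DR · Δt = 581.0 × 3600 s = 2.092 × 10^6 ft³.
Over A = 1.03 mi², depth = V / A = 0.874 in.

d ≈ 0.874 in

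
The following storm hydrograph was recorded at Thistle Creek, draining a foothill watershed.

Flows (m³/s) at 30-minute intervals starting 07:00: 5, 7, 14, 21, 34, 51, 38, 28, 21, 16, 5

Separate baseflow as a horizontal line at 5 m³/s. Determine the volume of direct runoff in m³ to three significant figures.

V ≈ 3.33 × 10^5 m³

Direct-runoff ordinates (Q − Q_b): 0.0, 2.0, 9.0, 16.0, 29.0, 46.0, 33.0, 23.0, 16.0, 11.0, 0.0 m³/s.
ΣQ_DR = 185.0 m³/s.
With Δt = 0.5 h = 1800 s, V = ΣQ_DR · Δt = 185.0 × 1800 = 3.33 × 10^5 m³.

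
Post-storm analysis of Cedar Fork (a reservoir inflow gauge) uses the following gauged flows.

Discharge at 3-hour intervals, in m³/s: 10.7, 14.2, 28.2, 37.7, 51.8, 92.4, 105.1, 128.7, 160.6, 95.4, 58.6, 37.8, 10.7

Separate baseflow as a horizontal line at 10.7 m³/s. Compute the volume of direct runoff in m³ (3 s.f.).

Direct-runoff ordinates (Q − Q_b): 0.0, 3.5, 17.5, 27.0, 41.1, 81.7, 94.4, 118.0, 149.9, 84.7, 47.9, 27.1, 0.0 m³/s.
ΣQ_DR = 692.8 m³/s.
With Δt = 3 h = 10800 s, V = ΣQ_DR · Δt = 692.8 × 10800 = 7.48 × 10^6 m³.

V ≈ 7.48 × 10^6 m³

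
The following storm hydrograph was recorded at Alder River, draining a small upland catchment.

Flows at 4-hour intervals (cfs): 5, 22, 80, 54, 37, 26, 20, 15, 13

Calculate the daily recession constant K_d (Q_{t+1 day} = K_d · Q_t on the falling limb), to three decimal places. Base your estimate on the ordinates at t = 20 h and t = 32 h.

K_d ≈ 0.250

Between t = 20 h and t = 32 h the flow falls from 26 to 13 cfs over 3×4 h = 12 h.
Per-interval ratio K = (13/26)^(1/3) = 0.7937; K_d = K^(24/4) = 0.250.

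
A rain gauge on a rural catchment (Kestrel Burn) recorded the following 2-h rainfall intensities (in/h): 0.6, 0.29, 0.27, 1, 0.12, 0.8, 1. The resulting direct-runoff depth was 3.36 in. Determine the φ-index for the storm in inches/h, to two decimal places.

Only the 4 blocks with intensity above φ contribute runoff: 0.6, 1, 0.8, 1 in/h.
Σ(I−φ)·Δt = d  ⇒  (0.6+1+0.8+1 − 4φ)·2 = 3.36
φ = (3.400 − 3.36/2) / 4 = 0.43 in/h.

φ ≈ 0.43 in/h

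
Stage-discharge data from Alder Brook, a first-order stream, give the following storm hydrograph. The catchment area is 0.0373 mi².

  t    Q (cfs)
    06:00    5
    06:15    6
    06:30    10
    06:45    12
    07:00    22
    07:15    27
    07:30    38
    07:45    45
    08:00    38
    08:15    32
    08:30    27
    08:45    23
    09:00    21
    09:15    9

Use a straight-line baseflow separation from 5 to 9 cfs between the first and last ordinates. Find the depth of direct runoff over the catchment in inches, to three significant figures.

Direct runoff: 0.00, 0.69, 4.38, 6.08, 15.77, 20.46, 31.15, 37.85, 30.54, 24.23, 18.92, 14.62, 12.31, 0.00 cfs; ΣQ_DR = 217.0 cfs.
V = ΣQ_DR · Δt = 217.0 × 900 s = 1.953 × 10^5 ft³.
Over A = 0.0373 mi², depth = V / A = 2.25 in.

d ≈ 2.25 in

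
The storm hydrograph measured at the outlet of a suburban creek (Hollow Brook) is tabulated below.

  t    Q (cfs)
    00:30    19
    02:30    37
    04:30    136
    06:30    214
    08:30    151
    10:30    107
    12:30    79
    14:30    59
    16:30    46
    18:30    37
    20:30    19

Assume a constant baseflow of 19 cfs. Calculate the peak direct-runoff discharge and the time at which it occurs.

Q_p = 195.0 cfs at t = 06:30

Subtracting baseflow gives direct-runoff ordinates: 0.0, 18.0, 117.0, 195.0, 132.0, 88.0, 60.0, 40.0, 27.0, 18.0, 0.0 cfs.
The maximum is 195.0 cfs, occurring at the reading for t = 06:30.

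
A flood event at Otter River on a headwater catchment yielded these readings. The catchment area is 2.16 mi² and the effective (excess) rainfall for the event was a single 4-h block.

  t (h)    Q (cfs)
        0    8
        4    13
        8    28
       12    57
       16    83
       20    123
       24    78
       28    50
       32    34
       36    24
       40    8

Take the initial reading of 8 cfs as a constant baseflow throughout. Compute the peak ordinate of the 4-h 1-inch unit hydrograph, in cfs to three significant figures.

Direct runoff: 0.0, 5.0, 20.0, 49.0, 75.0, 115.0, 70.0, 42.0, 26.0, 16.0, 0.0 cfs; ΣQ_DR = 418.0 cfs, peak = 115.0 cfs.
Runoff depth d = ΣQ_DR·Δt / A = 418.0 × 14400 / (2.16 mi²) = 1.199 in.
The 1-inch UH is the DRH scaled by (1 in)/d, so U_p = 115.0 × 1/1.199 = 95.9 cfs.

U_p ≈ 95.9 cfs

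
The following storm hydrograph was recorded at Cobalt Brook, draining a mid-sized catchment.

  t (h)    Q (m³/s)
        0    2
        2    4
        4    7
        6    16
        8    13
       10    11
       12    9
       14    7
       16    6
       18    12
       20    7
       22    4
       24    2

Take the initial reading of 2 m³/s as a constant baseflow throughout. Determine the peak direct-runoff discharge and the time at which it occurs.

Q_p = 14.0 m³/s at t = 6 h

Subtracting baseflow gives direct-runoff ordinates: 0.0, 2.0, 5.0, 14.0, 11.0, 9.0, 7.0, 5.0, 4.0, 10.0, 5.0, 2.0, 0.0 m³/s.
The maximum is 14.0 m³/s, occurring at the reading for t = 6 h.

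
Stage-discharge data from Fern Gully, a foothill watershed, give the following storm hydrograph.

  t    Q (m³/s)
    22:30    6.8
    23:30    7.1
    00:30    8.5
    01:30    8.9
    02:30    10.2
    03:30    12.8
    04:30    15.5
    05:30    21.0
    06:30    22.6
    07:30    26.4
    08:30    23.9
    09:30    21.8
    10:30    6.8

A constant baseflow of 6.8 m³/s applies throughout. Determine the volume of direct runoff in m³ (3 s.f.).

Direct-runoff ordinates (Q − Q_b): 0.0, 0.3, 1.7, 2.1, 3.4, 6.0, 8.7, 14.2, 15.8, 19.6, 17.1, 15.0, 0.0 m³/s.
ΣQ_DR = 103.9 m³/s.
With Δt = 1 h = 3600 s, V = ΣQ_DR · Δt = 103.9 × 3600 = 3.74 × 10^5 m³.

V ≈ 3.74 × 10^5 m³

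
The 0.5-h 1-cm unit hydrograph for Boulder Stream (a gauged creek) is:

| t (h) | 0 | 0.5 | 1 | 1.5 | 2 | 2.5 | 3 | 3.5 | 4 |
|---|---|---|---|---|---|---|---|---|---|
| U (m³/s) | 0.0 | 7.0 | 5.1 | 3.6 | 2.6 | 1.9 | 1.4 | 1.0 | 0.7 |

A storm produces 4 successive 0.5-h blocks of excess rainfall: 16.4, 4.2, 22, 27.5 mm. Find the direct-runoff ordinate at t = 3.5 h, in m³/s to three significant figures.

Q ≈ 13.6 m³/s

By discrete convolution, Q_j = Σ (P_i / 10 mm) · U_{j−i}.
At t = 3.5 h (j=7): Q = (16.4/10)·1.0 + (4.2/10)·1.4 + (22/10)·1.9 + (27.5/10)·2.6 = 13.6 m³/s.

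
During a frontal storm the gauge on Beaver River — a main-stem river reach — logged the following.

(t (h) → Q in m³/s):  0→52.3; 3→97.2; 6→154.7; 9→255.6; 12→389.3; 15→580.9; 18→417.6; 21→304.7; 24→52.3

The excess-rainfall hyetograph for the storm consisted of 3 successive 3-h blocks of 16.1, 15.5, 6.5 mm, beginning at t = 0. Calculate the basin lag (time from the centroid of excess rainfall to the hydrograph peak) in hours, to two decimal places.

Centroid of excess rainfall: t_c = Σ P_i·t̄_i / ΣP_i = 3.7441 h (block centres at 1.5, 4.5, 7.5 h).
Hydrograph peak occurs at t = 15 h, so basin lag t_L = 15 − 3.7441 = 11.26 h.

t_L ≈ 11.26 h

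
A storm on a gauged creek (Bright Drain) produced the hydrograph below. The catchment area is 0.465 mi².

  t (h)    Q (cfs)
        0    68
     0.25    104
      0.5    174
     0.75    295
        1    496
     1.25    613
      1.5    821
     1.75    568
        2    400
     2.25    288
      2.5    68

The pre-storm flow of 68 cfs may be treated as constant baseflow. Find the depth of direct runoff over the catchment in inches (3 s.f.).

Direct runoff: 0.0, 36.0, 106.0, 227.0, 428.0, 545.0, 753.0, 500.0, 332.0, 220.0, 0.0 cfs; ΣQ_DR = 3147 cfs.
V = ΣQ_DR · Δt = 3147 × 900 s = 2.832 × 10^6 ft³.
Over A = 0.465 mi², depth = V / A = 2.62 in.

d ≈ 2.62 in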